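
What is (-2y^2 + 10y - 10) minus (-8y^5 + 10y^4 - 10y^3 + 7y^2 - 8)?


Distribute the minus sign:
  (-2y^2 + 10y - 10)
- (-8y^5 + 10y^4 - 10y^3 + 7y^2 - 8)
Negate second polynomial: 8y^5 - 10y^4 + 10y^3 - 7y^2 + 8
Add: 8y^5 - 10y^4 + 10y^3 - 9y^2 + 10y - 2


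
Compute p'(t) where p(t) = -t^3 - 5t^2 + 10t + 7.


Apply the power rule term by term:
  d/dt(-t^3) = -3t^2
  d/dt(-5t^2) = -10t
  d/dt(10t) = 10
  d/dt(7) = 0
p'(t) = -3t^2 - 10t + 10


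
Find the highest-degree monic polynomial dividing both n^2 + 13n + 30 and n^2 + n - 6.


Factor each:
  n^2 + 13n + 30 = (n + 3)(n + 10)
  n^2 + n - 6 = (n + 3)(n - 2)
Common monic factor: n + 3


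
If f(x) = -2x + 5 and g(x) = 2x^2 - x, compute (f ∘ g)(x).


Substitute g(x) into f:
f(g(x)) = -2*(2x^2 - x) + 5
Expand and combine: -4x^2 + 2x + 5


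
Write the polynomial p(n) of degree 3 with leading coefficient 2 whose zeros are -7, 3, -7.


p(n) = 2(n + 7)(n - 3)(n + 7)
Expand: 2n^3 + 22n^2 + 14n - 294


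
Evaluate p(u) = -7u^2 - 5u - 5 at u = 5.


Using direct substitution:
  -7 * (5)^2 = -175
  -5 * (5)^1 = -25
  constant: -5
Sum = -175 - 25 - 5 = -205


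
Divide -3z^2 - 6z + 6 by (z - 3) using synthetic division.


Synthetic division with c = 3. Coefficients: -3, -6, 6
Bring down -3.
  -3 * 3 = -9; -9 - 6 = -15
  -15 * 3 = -45; -45 + 6 = -39
Quotient: -3z - 15, Remainder: -39


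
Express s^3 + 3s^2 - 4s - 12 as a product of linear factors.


Try integer roots (divisors of -12). s=2: p(2)=0.
Divide out (s - 2): quotient is s^2 + 5s + 6.
Factor the quadratic: (s + 2)(s + 3)
Result: (s - 2)(s + 2)(s + 3)


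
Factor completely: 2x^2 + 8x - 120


Roots satisfy r1 + r2 = -b/a = -4 and r1*r2 = c/a = -60.
So r1 = -10, r2 = 6.
2x^2 + 8x - 120 = 2(x - r1)(x - r2) = 2(x + 10)(x - 6)


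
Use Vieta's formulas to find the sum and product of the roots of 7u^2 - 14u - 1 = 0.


For au^2+bu+c=0: sum = -b/a, product = c/a.
a=7, b=-14, c=-1
Sum = -(-14)/7 = 2
Product = (-1)/7 = -1/7


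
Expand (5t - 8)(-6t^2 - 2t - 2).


Distribute each term of the first polynomial:
  (5t)(-6t^2 - 2t - 2) = -30t^3 - 10t^2 - 10t
  (-8)(-6t^2 - 2t - 2) = 48t^2 + 16t + 16
Sum: -30t^3 + 38t^2 + 6t + 16


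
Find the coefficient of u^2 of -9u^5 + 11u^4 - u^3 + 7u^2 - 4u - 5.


Read off the coefficient of u^2: 7


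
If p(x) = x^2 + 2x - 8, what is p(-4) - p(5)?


p(-4) = 0
p(5) = 27
p(-4) - p(5) = 0 - 27 = -27


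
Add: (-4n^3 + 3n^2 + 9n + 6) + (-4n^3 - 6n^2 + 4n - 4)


Align terms by degree and add:
  -4n^3 + 3n^2 + 9n + 6
  -4n^3 - 6n^2 + 4n - 4
= -8n^3 - 3n^2 + 13n + 2


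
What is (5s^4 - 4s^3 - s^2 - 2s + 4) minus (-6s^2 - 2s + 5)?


Distribute the minus sign:
  (5s^4 - 4s^3 - s^2 - 2s + 4)
- (-6s^2 - 2s + 5)
Negate second polynomial: 6s^2 + 2s - 5
Add: 5s^4 - 4s^3 + 5s^2 - 1


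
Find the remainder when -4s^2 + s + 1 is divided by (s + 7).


By the Remainder Theorem, the remainder equals p(-7):
  -4*(-7)^2 = -196
  1*(-7)^1 = -7
  constant: 1
Sum: -196 - 7 + 1 = -202


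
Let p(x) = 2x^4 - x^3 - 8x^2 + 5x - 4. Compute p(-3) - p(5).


p(-3) = 98
p(5) = 946
p(-3) - p(5) = 98 - 946 = -848


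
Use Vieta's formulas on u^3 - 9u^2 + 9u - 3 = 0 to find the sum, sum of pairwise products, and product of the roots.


Monic cubic u^3+bu^2+cu+d=0: sum=-b, pairwise sum=c, product=-d.
b=-9, c=9, d=-3
r1+r2+r3 = 9
r1r2+r1r3+r2r3 = 9
r1r2r3 = 3


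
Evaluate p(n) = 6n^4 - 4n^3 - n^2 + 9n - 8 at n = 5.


Using direct substitution:
  6 * (5)^4 = 3750
  -4 * (5)^3 = -500
  -1 * (5)^2 = -25
  9 * (5)^1 = 45
  constant: -8
Sum = 3750 - 500 - 25 + 45 - 8 = 3262


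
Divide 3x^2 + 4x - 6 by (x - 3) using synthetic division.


Synthetic division with c = 3. Coefficients: 3, 4, -6
Bring down 3.
  3 * 3 = 9; 9 + 4 = 13
  13 * 3 = 39; 39 - 6 = 33
Quotient: 3x + 13, Remainder: 33


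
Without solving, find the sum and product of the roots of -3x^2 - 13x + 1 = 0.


For ax^2+bx+c=0: sum = -b/a, product = c/a.
a=-3, b=-13, c=1
Sum = -(-13)/-3 = -13/3
Product = (1)/-3 = -1/3


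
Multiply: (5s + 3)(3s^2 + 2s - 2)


Distribute each term of the first polynomial:
  (5s)(3s^2 + 2s - 2) = 15s^3 + 10s^2 - 10s
  (3)(3s^2 + 2s - 2) = 9s^2 + 6s - 6
Sum: 15s^3 + 19s^2 - 4s - 6


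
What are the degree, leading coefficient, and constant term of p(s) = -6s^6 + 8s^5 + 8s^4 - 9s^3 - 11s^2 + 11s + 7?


Highest power of s is 6, with coefficient -6. Constant term is 7.
Degree = 6, leading coefficient = -6, constant term = 7


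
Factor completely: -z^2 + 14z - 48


Roots satisfy r1 + r2 = -b/a = 14 and r1*r2 = c/a = 48.
So r1 = 6, r2 = 8.
-z^2 + 14z - 48 = -(z - r1)(z - r2) = -(z - 6)(z - 8)


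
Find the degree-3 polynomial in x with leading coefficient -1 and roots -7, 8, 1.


p(x) = -(x + 7)(x - 8)(x - 1)
Expand: -x^3 + 2x^2 + 55x - 56


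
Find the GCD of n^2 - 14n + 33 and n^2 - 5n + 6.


Factor each:
  n^2 - 14n + 33 = (n - 3)(n - 11)
  n^2 - 5n + 6 = (n - 3)(n - 2)
Common monic factor: n - 3


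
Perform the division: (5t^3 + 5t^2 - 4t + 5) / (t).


(5t^3 + 5t^2 - 4t + 5) / (t)
Step 1: 5t^2 * (t) = 5t^3; subtract.
Step 2: 5t * (t) = 5t^2; subtract.
Step 3: -4 * (t) = -4t; subtract.
Quotient: 5t^2 + 5t - 4, Remainder: 5


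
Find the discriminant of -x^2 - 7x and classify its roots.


D = b^2 - 4ac = (-7)^2 - 4(-1)(0) = 49 = 49
Since D > 0: two distinct rational roots


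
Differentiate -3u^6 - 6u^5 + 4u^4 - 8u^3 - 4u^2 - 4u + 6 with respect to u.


Apply the power rule term by term:
  d/du(-3u^6) = -18u^5
  d/du(-6u^5) = -30u^4
  d/du(4u^4) = 16u^3
  d/du(-8u^3) = -24u^2
  d/du(-4u^2) = -8u
  d/du(-4u) = -4
  d/du(6) = 0
p'(u) = -18u^5 - 30u^4 + 16u^3 - 24u^2 - 8u - 4


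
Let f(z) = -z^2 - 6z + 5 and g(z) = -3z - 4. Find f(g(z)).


Substitute g(z) into f:
f(g(z)) = -1*(-3z - 4)^2 + (-6)*(-3z - 4) + 5
(-3z - 4)^2 = 9z^2 + 24z + 16
Expand and combine: -9z^2 - 6z + 13


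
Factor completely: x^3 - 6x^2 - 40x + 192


Try integer roots (divisors of 192). x=4: p(4)=0.
Divide out (x - 4): quotient is x^2 - 2x - 48.
Factor the quadratic: (x + 6)(x - 8)
Result: (x - 4)(x + 6)(x - 8)


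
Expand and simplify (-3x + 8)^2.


Expand (-3x + 8)^2 by repeated multiplication:
= 9x^2 - 48x + 64


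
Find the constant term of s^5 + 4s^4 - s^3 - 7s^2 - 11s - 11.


Read off the constant term: -11


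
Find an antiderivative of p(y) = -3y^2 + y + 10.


Reverse power rule on each term:
  ∫ -3y^2 dy = -y^3
  ∫ y dy = (1/2)y^2
  ∫ 10 dy = 10y
F(y) = -y^3 + (1/2)y^2 + 10y + C


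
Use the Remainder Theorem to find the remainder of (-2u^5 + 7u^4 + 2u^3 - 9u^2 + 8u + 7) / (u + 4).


By the Remainder Theorem, the remainder equals p(-4):
  -2*(-4)^5 = 2048
  7*(-4)^4 = 1792
  2*(-4)^3 = -128
  -9*(-4)^2 = -144
  8*(-4)^1 = -32
  constant: 7
Sum: 2048 + 1792 - 128 - 144 - 32 + 7 = 3543


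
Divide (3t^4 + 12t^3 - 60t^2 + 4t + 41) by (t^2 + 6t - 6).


(3t^4 + 12t^3 - 60t^2 + 4t + 41) / (t^2 + 6t - 6)
Step 1: 3t^2 * (t^2 + 6t - 6) = 3t^4 + 18t^3 - 18t^2; subtract.
Step 2: -6t * (t^2 + 6t - 6) = -6t^3 - 36t^2 + 36t; subtract.
Step 3: -6 * (t^2 + 6t - 6) = -6t^2 - 36t + 36; subtract.
Quotient: 3t^2 - 6t - 6, Remainder: 4t + 5


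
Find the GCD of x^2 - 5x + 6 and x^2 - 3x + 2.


Factor each:
  x^2 - 5x + 6 = (x - 2)(x - 3)
  x^2 - 3x + 2 = (x - 2)(x - 1)
Common monic factor: x - 2


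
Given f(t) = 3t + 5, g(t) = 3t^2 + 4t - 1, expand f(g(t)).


Substitute g(t) into f:
f(g(t)) = 3*(3t^2 + 4t - 1) + 5
Expand and combine: 9t^2 + 12t + 2


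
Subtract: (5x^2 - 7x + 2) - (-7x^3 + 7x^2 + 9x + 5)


Distribute the minus sign:
  (5x^2 - 7x + 2)
- (-7x^3 + 7x^2 + 9x + 5)
Negate second polynomial: 7x^3 - 7x^2 - 9x - 5
Add: 7x^3 - 2x^2 - 16x - 3


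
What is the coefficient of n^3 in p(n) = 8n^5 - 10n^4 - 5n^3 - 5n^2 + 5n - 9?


Read off the coefficient of n^3: -5


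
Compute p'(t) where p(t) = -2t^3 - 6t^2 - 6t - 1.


Apply the power rule term by term:
  d/dt(-2t^3) = -6t^2
  d/dt(-6t^2) = -12t
  d/dt(-6t) = -6
  d/dt(-1) = 0
p'(t) = -6t^2 - 12t - 6


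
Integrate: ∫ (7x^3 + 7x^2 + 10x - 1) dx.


Reverse power rule on each term:
  ∫ 7x^3 dx = (7/4)x^4
  ∫ 7x^2 dx = (7/3)x^3
  ∫ 10x dx = 5x^2
  ∫ -1 dx = -x
F(x) = (7/4)x^4 + (7/3)x^3 + 5x^2 - x + C


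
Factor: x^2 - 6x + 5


Roots satisfy r1 + r2 = -b/a = 6 and r1*r2 = c/a = 5.
So r1 = 1, r2 = 5.
x^2 - 6x + 5 = (x - r1)(x - r2) = (x - 1)(x - 5)


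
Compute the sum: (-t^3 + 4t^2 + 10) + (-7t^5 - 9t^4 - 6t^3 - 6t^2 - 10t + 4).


Align terms by degree and add:
  -t^3 + 4t^2 + 10
  -7t^5 - 9t^4 - 6t^3 - 6t^2 - 10t + 4
= -7t^5 - 9t^4 - 7t^3 - 2t^2 - 10t + 14


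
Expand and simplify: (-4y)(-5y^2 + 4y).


Distribute each term of the first polynomial:
  (-4y)(-5y^2 + 4y) = 20y^3 - 16y^2
Sum: 20y^3 - 16y^2


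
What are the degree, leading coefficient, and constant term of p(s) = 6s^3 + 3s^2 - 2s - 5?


Highest power of s is 3, with coefficient 6. Constant term is -5.
Degree = 3, leading coefficient = 6, constant term = -5


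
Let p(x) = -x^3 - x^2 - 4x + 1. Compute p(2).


Using direct substitution:
  -1 * (2)^3 = -8
  -1 * (2)^2 = -4
  -4 * (2)^1 = -8
  constant: 1
Sum = -8 - 4 - 8 + 1 = -19


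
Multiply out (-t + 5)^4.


Expand (-t + 5)^4 by repeated multiplication:
  (-t + 5)^2 = t^2 - 10t + 25
  (-t + 5)^3 = -t^3 + 15t^2 - 75t + 125
= t^4 - 20t^3 + 150t^2 - 500t + 625


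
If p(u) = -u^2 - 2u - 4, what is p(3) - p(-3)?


p(3) = -19
p(-3) = -7
p(3) - p(-3) = -19 + 7 = -12


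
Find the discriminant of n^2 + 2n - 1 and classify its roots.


D = b^2 - 4ac = (2)^2 - 4(1)(-1) = 4 + 4 = 8
Since D > 0: two distinct irrational roots


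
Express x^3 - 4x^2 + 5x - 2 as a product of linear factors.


Try integer roots (divisors of -2). x=1: p(1)=0.
Divide out (x - 1): quotient is x^2 - 3x + 2.
Factor the quadratic: (x - 2)(x - 1)
Result: (x - 1)(x - 2)(x - 1)


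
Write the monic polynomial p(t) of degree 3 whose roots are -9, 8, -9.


p(t) = (t + 9)(t - 8)(t + 9)
Expand: t^3 + 10t^2 - 63t - 648


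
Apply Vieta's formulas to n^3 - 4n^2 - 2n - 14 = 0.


Monic cubic n^3+bn^2+cn+d=0: sum=-b, pairwise sum=c, product=-d.
b=-4, c=-2, d=-14
r1+r2+r3 = 4
r1r2+r1r3+r2r3 = -2
r1r2r3 = 14


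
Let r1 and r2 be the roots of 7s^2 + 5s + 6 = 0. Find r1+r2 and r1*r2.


For as^2+bs+c=0: sum = -b/a, product = c/a.
a=7, b=5, c=6
Sum = -(5)/7 = -5/7
Product = (6)/7 = 6/7


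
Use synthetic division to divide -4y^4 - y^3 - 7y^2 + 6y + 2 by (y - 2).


Synthetic division with c = 2. Coefficients: -4, -1, -7, 6, 2
Bring down -4.
  -4 * 2 = -8; -8 - 1 = -9
  -9 * 2 = -18; -18 - 7 = -25
  -25 * 2 = -50; -50 + 6 = -44
  -44 * 2 = -88; -88 + 2 = -86
Quotient: -4y^3 - 9y^2 - 25y - 44, Remainder: -86


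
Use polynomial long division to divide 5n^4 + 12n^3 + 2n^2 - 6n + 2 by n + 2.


(5n^4 + 12n^3 + 2n^2 - 6n + 2) / (n + 2)
Step 1: 5n^3 * (n + 2) = 5n^4 + 10n^3; subtract.
Step 2: 2n^2 * (n + 2) = 2n^3 + 4n^2; subtract.
Step 3: -2n * (n + 2) = -2n^2 - 4n; subtract.
Step 4: -2 * (n + 2) = -2n - 4; subtract.
Quotient: 5n^3 + 2n^2 - 2n - 2, Remainder: 6


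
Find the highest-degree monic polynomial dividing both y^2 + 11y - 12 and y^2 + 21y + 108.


Factor each:
  y^2 + 11y - 12 = (y + 12)(y - 1)
  y^2 + 21y + 108 = (y + 12)(y + 9)
Common monic factor: y + 12


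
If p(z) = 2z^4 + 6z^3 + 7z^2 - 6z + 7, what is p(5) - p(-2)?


p(5) = 2152
p(-2) = 31
p(5) - p(-2) = 2152 - 31 = 2121


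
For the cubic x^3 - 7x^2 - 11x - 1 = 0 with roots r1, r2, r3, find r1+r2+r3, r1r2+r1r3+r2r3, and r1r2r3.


Monic cubic x^3+bx^2+cx+d=0: sum=-b, pairwise sum=c, product=-d.
b=-7, c=-11, d=-1
r1+r2+r3 = 7
r1r2+r1r3+r2r3 = -11
r1r2r3 = 1


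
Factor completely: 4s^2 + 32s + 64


Roots satisfy r1 + r2 = -b/a = -8 and r1*r2 = c/a = 16.
So r1 = -4, r2 = -4.
4s^2 + 32s + 64 = 4(s - r1)(s - r2) = 4(s + 4)(s + 4)


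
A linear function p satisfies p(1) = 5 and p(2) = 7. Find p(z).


p(z) = mz + b. Using p(1)=5, p(2)=7:
m = (5 - 7)/(1 - 2) = -2/-1 = 2
b = 5 - m*(1) = 5 - 2 = 3
p(z) = 2z + 3


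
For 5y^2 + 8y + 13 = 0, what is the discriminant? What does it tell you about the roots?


D = b^2 - 4ac = (8)^2 - 4(5)(13) = 64 - 260 = -196
Since D < 0: two complex conjugate roots (no real roots)


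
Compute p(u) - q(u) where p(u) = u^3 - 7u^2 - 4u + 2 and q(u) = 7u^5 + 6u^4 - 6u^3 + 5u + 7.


Distribute the minus sign:
  (u^3 - 7u^2 - 4u + 2)
- (7u^5 + 6u^4 - 6u^3 + 5u + 7)
Negate second polynomial: -7u^5 - 6u^4 + 6u^3 - 5u - 7
Add: -7u^5 - 6u^4 + 7u^3 - 7u^2 - 9u - 5


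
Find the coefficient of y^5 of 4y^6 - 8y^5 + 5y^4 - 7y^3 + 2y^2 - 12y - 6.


Read off the coefficient of y^5: -8


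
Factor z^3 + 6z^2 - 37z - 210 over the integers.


Try integer roots (divisors of -210). z=6: p(6)=0.
Divide out (z - 6): quotient is z^2 + 12z + 35.
Factor the quadratic: (z + 7)(z + 5)
Result: (z - 6)(z + 7)(z + 5)


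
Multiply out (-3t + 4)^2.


Expand (-3t + 4)^2 by repeated multiplication:
= 9t^2 - 24t + 16


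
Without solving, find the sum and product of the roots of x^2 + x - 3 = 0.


For ax^2+bx+c=0: sum = -b/a, product = c/a.
a=1, b=1, c=-3
Sum = -(1)/1 = -1
Product = (-3)/1 = -3


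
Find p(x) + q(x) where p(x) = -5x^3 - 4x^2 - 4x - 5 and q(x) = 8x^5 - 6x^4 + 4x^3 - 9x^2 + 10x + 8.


Align terms by degree and add:
  -5x^3 - 4x^2 - 4x - 5
+ 8x^5 - 6x^4 + 4x^3 - 9x^2 + 10x + 8
= 8x^5 - 6x^4 - x^3 - 13x^2 + 6x + 3


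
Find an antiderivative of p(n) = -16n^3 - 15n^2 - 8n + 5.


Reverse power rule on each term:
  ∫ -16n^3 dn = -4n^4
  ∫ -15n^2 dn = -5n^3
  ∫ -8n dn = -4n^2
  ∫ 5 dn = 5n
F(n) = -4n^4 - 5n^3 - 4n^2 + 5n + C


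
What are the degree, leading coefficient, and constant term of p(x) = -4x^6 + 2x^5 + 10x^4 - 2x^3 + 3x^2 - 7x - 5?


Highest power of x is 6, with coefficient -4. Constant term is -5.
Degree = 6, leading coefficient = -4, constant term = -5


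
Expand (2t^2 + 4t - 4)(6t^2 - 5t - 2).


Distribute each term of the first polynomial:
  (2t^2)(6t^2 - 5t - 2) = 12t^4 - 10t^3 - 4t^2
  (4t)(6t^2 - 5t - 2) = 24t^3 - 20t^2 - 8t
  (-4)(6t^2 - 5t - 2) = -24t^2 + 20t + 8
Sum: 12t^4 + 14t^3 - 48t^2 + 12t + 8


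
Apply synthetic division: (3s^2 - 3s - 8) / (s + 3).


Synthetic division with c = -3. Coefficients: 3, -3, -8
Bring down 3.
  3 * -3 = -9; -9 - 3 = -12
  -12 * -3 = 36; 36 - 8 = 28
Quotient: 3s - 12, Remainder: 28


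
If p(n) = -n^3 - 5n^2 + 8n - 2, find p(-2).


Using direct substitution:
  -1 * (-2)^3 = 8
  -5 * (-2)^2 = -20
  8 * (-2)^1 = -16
  constant: -2
Sum = 8 - 20 - 16 - 2 = -30


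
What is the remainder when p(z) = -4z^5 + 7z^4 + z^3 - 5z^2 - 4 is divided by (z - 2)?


By the Remainder Theorem, the remainder equals p(2):
  -4*(2)^5 = -128
  7*(2)^4 = 112
  1*(2)^3 = 8
  -5*(2)^2 = -20
  0*(2)^1 = 0
  constant: -4
Sum: -128 + 112 + 8 - 20 + 0 - 4 = -32


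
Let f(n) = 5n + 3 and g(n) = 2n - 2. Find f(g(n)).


Substitute g(n) into f:
f(g(n)) = 5*(2n - 2) + 3
Expand and combine: 10n - 7


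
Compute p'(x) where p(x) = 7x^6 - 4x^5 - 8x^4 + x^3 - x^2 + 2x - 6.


Apply the power rule term by term:
  d/dx(7x^6) = 42x^5
  d/dx(-4x^5) = -20x^4
  d/dx(-8x^4) = -32x^3
  d/dx(x^3) = 3x^2
  d/dx(-x^2) = -2x
  d/dx(2x) = 2
  d/dx(-6) = 0
p'(x) = 42x^5 - 20x^4 - 32x^3 + 3x^2 - 2x + 2


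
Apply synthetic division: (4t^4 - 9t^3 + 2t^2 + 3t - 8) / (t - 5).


Synthetic division with c = 5. Coefficients: 4, -9, 2, 3, -8
Bring down 4.
  4 * 5 = 20; 20 - 9 = 11
  11 * 5 = 55; 55 + 2 = 57
  57 * 5 = 285; 285 + 3 = 288
  288 * 5 = 1440; 1440 - 8 = 1432
Quotient: 4t^3 + 11t^2 + 57t + 288, Remainder: 1432


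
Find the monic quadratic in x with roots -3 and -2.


p(x) = (x + 3)(x + 2)
Expand: x^2 + 5x + 6


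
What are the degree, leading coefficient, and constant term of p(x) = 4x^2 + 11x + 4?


Highest power of x is 2, with coefficient 4. Constant term is 4.
Degree = 2, leading coefficient = 4, constant term = 4


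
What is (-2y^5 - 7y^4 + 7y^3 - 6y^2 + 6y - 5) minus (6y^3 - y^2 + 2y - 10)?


Distribute the minus sign:
  (-2y^5 - 7y^4 + 7y^3 - 6y^2 + 6y - 5)
- (6y^3 - y^2 + 2y - 10)
Negate second polynomial: -6y^3 + y^2 - 2y + 10
Add: -2y^5 - 7y^4 + y^3 - 5y^2 + 4y + 5


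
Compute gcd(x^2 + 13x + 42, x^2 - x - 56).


Factor each:
  x^2 + 13x + 42 = (x + 7)(x + 6)
  x^2 - x - 56 = (x + 7)(x - 8)
Common monic factor: x + 7


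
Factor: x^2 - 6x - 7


Roots satisfy r1 + r2 = -b/a = 6 and r1*r2 = c/a = -7.
So r1 = -1, r2 = 7.
x^2 - 6x - 7 = (x - r1)(x - r2) = (x + 1)(x - 7)


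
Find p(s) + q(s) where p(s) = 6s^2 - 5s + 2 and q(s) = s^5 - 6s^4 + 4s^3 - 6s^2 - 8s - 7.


Align terms by degree and add:
  6s^2 - 5s + 2
+ s^5 - 6s^4 + 4s^3 - 6s^2 - 8s - 7
= s^5 - 6s^4 + 4s^3 - 13s - 5


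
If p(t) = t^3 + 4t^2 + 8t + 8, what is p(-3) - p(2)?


p(-3) = -7
p(2) = 48
p(-3) - p(2) = -7 - 48 = -55


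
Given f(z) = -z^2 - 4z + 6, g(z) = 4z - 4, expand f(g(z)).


Substitute g(z) into f:
f(g(z)) = -1*(4z - 4)^2 + (-4)*(4z - 4) + 6
(4z - 4)^2 = 16z^2 - 32z + 16
Expand and combine: -16z^2 + 16z + 6


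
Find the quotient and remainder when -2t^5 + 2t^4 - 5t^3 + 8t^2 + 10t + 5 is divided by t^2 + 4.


(-2t^5 + 2t^4 - 5t^3 + 8t^2 + 10t + 5) / (t^2 + 4)
Step 1: -2t^3 * (t^2 + 4) = -2t^5 - 8t^3; subtract.
Step 2: 2t^2 * (t^2 + 4) = 2t^4 + 8t^2; subtract.
Step 3: 3t * (t^2 + 4) = 3t^3 + 12t; subtract.
Step 4: 0 * (t^2 + 4) = 0; subtract.
Quotient: -2t^3 + 2t^2 + 3t, Remainder: -2t + 5


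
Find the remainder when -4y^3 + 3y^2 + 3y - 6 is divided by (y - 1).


By the Remainder Theorem, the remainder equals p(1):
  -4*(1)^3 = -4
  3*(1)^2 = 3
  3*(1)^1 = 3
  constant: -6
Sum: -4 + 3 + 3 - 6 = -4


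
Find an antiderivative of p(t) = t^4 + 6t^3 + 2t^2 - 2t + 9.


Reverse power rule on each term:
  ∫ t^4 dt = (1/5)t^5
  ∫ 6t^3 dt = (3/2)t^4
  ∫ 2t^2 dt = (2/3)t^3
  ∫ -2t dt = -t^2
  ∫ 9 dt = 9t
F(t) = (1/5)t^5 + (3/2)t^4 + (2/3)t^3 - t^2 + 9t + C


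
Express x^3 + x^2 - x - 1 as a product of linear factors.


Try integer roots (divisors of -1). x=-1: p(-1)=0.
Divide out (x + 1): quotient is x^2 - 1.
Factor the quadratic: (x + 1)(x - 1)
Result: (x + 1)(x + 1)(x - 1)


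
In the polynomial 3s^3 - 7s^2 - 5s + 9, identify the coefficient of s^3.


Read off the coefficient of s^3: 3


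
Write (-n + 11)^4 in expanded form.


Expand (-n + 11)^4 by repeated multiplication:
  (-n + 11)^2 = n^2 - 22n + 121
  (-n + 11)^3 = -n^3 + 33n^2 - 363n + 1331
= n^4 - 44n^3 + 726n^2 - 5324n + 14641


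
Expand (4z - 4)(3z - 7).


Distribute each term of the first polynomial:
  (4z)(3z - 7) = 12z^2 - 28z
  (-4)(3z - 7) = -12z + 28
Sum: 12z^2 - 40z + 28


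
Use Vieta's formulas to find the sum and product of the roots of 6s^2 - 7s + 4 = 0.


For as^2+bs+c=0: sum = -b/a, product = c/a.
a=6, b=-7, c=4
Sum = -(-7)/6 = 7/6
Product = (4)/6 = 2/3


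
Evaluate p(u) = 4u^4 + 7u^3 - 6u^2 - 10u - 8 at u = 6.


Using direct substitution:
  4 * (6)^4 = 5184
  7 * (6)^3 = 1512
  -6 * (6)^2 = -216
  -10 * (6)^1 = -60
  constant: -8
Sum = 5184 + 1512 - 216 - 60 - 8 = 6412


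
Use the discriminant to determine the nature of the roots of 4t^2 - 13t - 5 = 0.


D = b^2 - 4ac = (-13)^2 - 4(4)(-5) = 169 + 80 = 249
Since D > 0: two distinct irrational roots


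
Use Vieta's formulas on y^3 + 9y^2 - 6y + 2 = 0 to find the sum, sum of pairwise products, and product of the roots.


Monic cubic y^3+by^2+cy+d=0: sum=-b, pairwise sum=c, product=-d.
b=9, c=-6, d=2
r1+r2+r3 = -9
r1r2+r1r3+r2r3 = -6
r1r2r3 = -2


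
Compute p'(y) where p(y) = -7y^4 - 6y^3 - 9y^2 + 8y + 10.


Apply the power rule term by term:
  d/dy(-7y^4) = -28y^3
  d/dy(-6y^3) = -18y^2
  d/dy(-9y^2) = -18y
  d/dy(8y) = 8
  d/dy(10) = 0
p'(y) = -28y^3 - 18y^2 - 18y + 8


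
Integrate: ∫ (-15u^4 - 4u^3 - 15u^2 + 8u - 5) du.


Reverse power rule on each term:
  ∫ -15u^4 du = -3u^5
  ∫ -4u^3 du = -u^4
  ∫ -15u^2 du = -5u^3
  ∫ 8u du = 4u^2
  ∫ -5 du = -5u
F(u) = -3u^5 - u^4 - 5u^3 + 4u^2 - 5u + C


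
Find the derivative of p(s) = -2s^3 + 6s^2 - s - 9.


Apply the power rule term by term:
  d/ds(-2s^3) = -6s^2
  d/ds(6s^2) = 12s
  d/ds(-s) = -1
  d/ds(-9) = 0
p'(s) = -6s^2 + 12s - 1


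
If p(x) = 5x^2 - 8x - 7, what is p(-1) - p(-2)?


p(-1) = 6
p(-2) = 29
p(-1) - p(-2) = 6 - 29 = -23


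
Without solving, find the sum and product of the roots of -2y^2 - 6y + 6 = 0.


For ay^2+by+c=0: sum = -b/a, product = c/a.
a=-2, b=-6, c=6
Sum = -(-6)/-2 = -3
Product = (6)/-2 = -3


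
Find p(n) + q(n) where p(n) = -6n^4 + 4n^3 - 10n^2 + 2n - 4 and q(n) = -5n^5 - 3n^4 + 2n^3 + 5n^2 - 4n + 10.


Align terms by degree and add:
  -6n^4 + 4n^3 - 10n^2 + 2n - 4
  -5n^5 - 3n^4 + 2n^3 + 5n^2 - 4n + 10
= -5n^5 - 9n^4 + 6n^3 - 5n^2 - 2n + 6


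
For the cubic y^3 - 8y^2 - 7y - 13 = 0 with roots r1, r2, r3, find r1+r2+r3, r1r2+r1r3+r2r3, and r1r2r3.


Monic cubic y^3+by^2+cy+d=0: sum=-b, pairwise sum=c, product=-d.
b=-8, c=-7, d=-13
r1+r2+r3 = 8
r1r2+r1r3+r2r3 = -7
r1r2r3 = 13


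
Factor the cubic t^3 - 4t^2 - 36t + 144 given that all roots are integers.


Try integer roots (divisors of 144). t=6: p(6)=0.
Divide out (t - 6): quotient is t^2 + 2t - 24.
Factor the quadratic: (t + 6)(t - 4)
Result: (t - 6)(t + 6)(t - 4)


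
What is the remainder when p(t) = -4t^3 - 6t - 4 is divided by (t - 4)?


By the Remainder Theorem, the remainder equals p(4):
  -4*(4)^3 = -256
  0*(4)^2 = 0
  -6*(4)^1 = -24
  constant: -4
Sum: -256 + 0 - 24 - 4 = -284


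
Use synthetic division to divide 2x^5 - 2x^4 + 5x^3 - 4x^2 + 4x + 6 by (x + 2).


Synthetic division with c = -2. Coefficients: 2, -2, 5, -4, 4, 6
Bring down 2.
  2 * -2 = -4; -4 - 2 = -6
  -6 * -2 = 12; 12 + 5 = 17
  17 * -2 = -34; -34 - 4 = -38
  -38 * -2 = 76; 76 + 4 = 80
  80 * -2 = -160; -160 + 6 = -154
Quotient: 2x^4 - 6x^3 + 17x^2 - 38x + 80, Remainder: -154


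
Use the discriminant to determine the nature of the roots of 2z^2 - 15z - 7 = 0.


D = b^2 - 4ac = (-15)^2 - 4(2)(-7) = 225 + 56 = 281
Since D > 0: two distinct irrational roots


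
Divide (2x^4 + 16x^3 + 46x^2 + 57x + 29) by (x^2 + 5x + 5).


(2x^4 + 16x^3 + 46x^2 + 57x + 29) / (x^2 + 5x + 5)
Step 1: 2x^2 * (x^2 + 5x + 5) = 2x^4 + 10x^3 + 10x^2; subtract.
Step 2: 6x * (x^2 + 5x + 5) = 6x^3 + 30x^2 + 30x; subtract.
Step 3: 6 * (x^2 + 5x + 5) = 6x^2 + 30x + 30; subtract.
Quotient: 2x^2 + 6x + 6, Remainder: -3x - 1


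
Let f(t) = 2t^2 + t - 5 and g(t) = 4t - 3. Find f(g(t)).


Substitute g(t) into f:
f(g(t)) = 2*(4t - 3)^2 + 1*(4t - 3) + (-5)
(4t - 3)^2 = 16t^2 - 24t + 9
Expand and combine: 32t^2 - 44t + 10


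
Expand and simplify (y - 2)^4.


Expand (y - 2)^4 by repeated multiplication:
  (y - 2)^2 = y^2 - 4y + 4
  (y - 2)^3 = y^3 - 6y^2 + 12y - 8
= y^4 - 8y^3 + 24y^2 - 32y + 16


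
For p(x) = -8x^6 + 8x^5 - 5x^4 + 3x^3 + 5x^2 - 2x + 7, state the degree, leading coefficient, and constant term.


Highest power of x is 6, with coefficient -8. Constant term is 7.
Degree = 6, leading coefficient = -8, constant term = 7


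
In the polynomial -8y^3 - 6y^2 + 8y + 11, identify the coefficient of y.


Read off the coefficient of y: 8


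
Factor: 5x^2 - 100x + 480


Roots satisfy r1 + r2 = -b/a = 20 and r1*r2 = c/a = 96.
So r1 = 12, r2 = 8.
5x^2 - 100x + 480 = 5(x - r1)(x - r2) = 5(x - 12)(x - 8)


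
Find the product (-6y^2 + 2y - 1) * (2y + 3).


Distribute each term of the first polynomial:
  (-6y^2)(2y + 3) = -12y^3 - 18y^2
  (2y)(2y + 3) = 4y^2 + 6y
  (-1)(2y + 3) = -2y - 3
Sum: -12y^3 - 14y^2 + 4y - 3


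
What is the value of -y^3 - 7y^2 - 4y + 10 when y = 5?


Using direct substitution:
  -1 * (5)^3 = -125
  -7 * (5)^2 = -175
  -4 * (5)^1 = -20
  constant: 10
Sum = -125 - 175 - 20 + 10 = -310


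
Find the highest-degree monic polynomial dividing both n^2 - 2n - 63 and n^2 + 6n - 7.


Factor each:
  n^2 - 2n - 63 = (n + 7)(n - 9)
  n^2 + 6n - 7 = (n + 7)(n - 1)
Common monic factor: n + 7


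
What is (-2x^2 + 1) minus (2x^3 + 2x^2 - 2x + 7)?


Distribute the minus sign:
  (-2x^2 + 1)
- (2x^3 + 2x^2 - 2x + 7)
Negate second polynomial: -2x^3 - 2x^2 + 2x - 7
Add: -2x^3 - 4x^2 + 2x - 6


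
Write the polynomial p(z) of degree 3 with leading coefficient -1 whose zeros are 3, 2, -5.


p(z) = -(z - 3)(z - 2)(z + 5)
Expand: -z^3 + 19z - 30


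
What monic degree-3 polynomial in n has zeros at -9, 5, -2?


p(n) = (n + 9)(n - 5)(n + 2)
Expand: n^3 + 6n^2 - 37n - 90


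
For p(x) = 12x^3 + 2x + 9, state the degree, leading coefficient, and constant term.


Highest power of x is 3, with coefficient 12. Constant term is 9.
Degree = 3, leading coefficient = 12, constant term = 9


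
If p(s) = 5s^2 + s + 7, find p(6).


Using direct substitution:
  5 * (6)^2 = 180
  1 * (6)^1 = 6
  constant: 7
Sum = 180 + 6 + 7 = 193


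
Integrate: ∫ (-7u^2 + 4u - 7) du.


Reverse power rule on each term:
  ∫ -7u^2 du = -(7/3)u^3
  ∫ 4u du = 2u^2
  ∫ -7 du = -7u
F(u) = -(7/3)u^3 + 2u^2 - 7u + C


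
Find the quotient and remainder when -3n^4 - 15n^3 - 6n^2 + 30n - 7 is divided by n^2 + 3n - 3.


(-3n^4 - 15n^3 - 6n^2 + 30n - 7) / (n^2 + 3n - 3)
Step 1: -3n^2 * (n^2 + 3n - 3) = -3n^4 - 9n^3 + 9n^2; subtract.
Step 2: -6n * (n^2 + 3n - 3) = -6n^3 - 18n^2 + 18n; subtract.
Step 3: 3 * (n^2 + 3n - 3) = 3n^2 + 9n - 9; subtract.
Quotient: -3n^2 - 6n + 3, Remainder: 3n + 2


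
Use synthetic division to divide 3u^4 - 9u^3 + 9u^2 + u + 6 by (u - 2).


Synthetic division with c = 2. Coefficients: 3, -9, 9, 1, 6
Bring down 3.
  3 * 2 = 6; 6 - 9 = -3
  -3 * 2 = -6; -6 + 9 = 3
  3 * 2 = 6; 6 + 1 = 7
  7 * 2 = 14; 14 + 6 = 20
Quotient: 3u^3 - 3u^2 + 3u + 7, Remainder: 20


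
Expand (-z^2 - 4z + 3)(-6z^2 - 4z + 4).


Distribute each term of the first polynomial:
  (-z^2)(-6z^2 - 4z + 4) = 6z^4 + 4z^3 - 4z^2
  (-4z)(-6z^2 - 4z + 4) = 24z^3 + 16z^2 - 16z
  (3)(-6z^2 - 4z + 4) = -18z^2 - 12z + 12
Sum: 6z^4 + 28z^3 - 6z^2 - 28z + 12


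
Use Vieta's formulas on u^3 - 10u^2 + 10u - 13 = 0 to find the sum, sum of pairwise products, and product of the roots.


Monic cubic u^3+bu^2+cu+d=0: sum=-b, pairwise sum=c, product=-d.
b=-10, c=10, d=-13
r1+r2+r3 = 10
r1r2+r1r3+r2r3 = 10
r1r2r3 = 13


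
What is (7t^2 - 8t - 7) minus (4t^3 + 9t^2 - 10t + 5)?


Distribute the minus sign:
  (7t^2 - 8t - 7)
- (4t^3 + 9t^2 - 10t + 5)
Negate second polynomial: -4t^3 - 9t^2 + 10t - 5
Add: -4t^3 - 2t^2 + 2t - 12


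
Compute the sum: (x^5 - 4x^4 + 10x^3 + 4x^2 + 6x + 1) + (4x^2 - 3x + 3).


Align terms by degree and add:
  x^5 - 4x^4 + 10x^3 + 4x^2 + 6x + 1
+ 4x^2 - 3x + 3
= x^5 - 4x^4 + 10x^3 + 8x^2 + 3x + 4


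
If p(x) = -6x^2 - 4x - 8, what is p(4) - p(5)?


p(4) = -120
p(5) = -178
p(4) - p(5) = -120 + 178 = 58


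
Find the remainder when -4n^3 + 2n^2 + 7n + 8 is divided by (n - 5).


By the Remainder Theorem, the remainder equals p(5):
  -4*(5)^3 = -500
  2*(5)^2 = 50
  7*(5)^1 = 35
  constant: 8
Sum: -500 + 50 + 35 + 8 = -407


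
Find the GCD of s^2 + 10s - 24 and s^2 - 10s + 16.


Factor each:
  s^2 + 10s - 24 = (s - 2)(s + 12)
  s^2 - 10s + 16 = (s - 2)(s - 8)
Common monic factor: s - 2


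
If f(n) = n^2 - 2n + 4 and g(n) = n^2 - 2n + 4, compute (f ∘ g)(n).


Substitute g(n) into f:
f(g(n)) = 1*(n^2 - 2n + 4)^2 + (-2)*(n^2 - 2n + 4) + 4
(n^2 - 2n + 4)^2 = n^4 - 4n^3 + 12n^2 - 16n + 16
Expand and combine: n^4 - 4n^3 + 10n^2 - 12n + 12


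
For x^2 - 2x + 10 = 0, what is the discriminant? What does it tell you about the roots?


D = b^2 - 4ac = (-2)^2 - 4(1)(10) = 4 - 40 = -36
Since D < 0: two complex conjugate roots (no real roots)


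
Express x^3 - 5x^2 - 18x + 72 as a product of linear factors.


Try integer roots (divisors of 72). x=6: p(6)=0.
Divide out (x - 6): quotient is x^2 + x - 12.
Factor the quadratic: (x + 4)(x - 3)
Result: (x - 6)(x + 4)(x - 3)


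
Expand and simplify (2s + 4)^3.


Expand (2s + 4)^3 by repeated multiplication:
  (2s + 4)^2 = 4s^2 + 16s + 16
= 8s^3 + 48s^2 + 96s + 64


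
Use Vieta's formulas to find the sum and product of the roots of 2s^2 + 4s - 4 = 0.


For as^2+bs+c=0: sum = -b/a, product = c/a.
a=2, b=4, c=-4
Sum = -(4)/2 = -2
Product = (-4)/2 = -2


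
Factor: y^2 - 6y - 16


Roots satisfy r1 + r2 = -b/a = 6 and r1*r2 = c/a = -16.
So r1 = -2, r2 = 8.
y^2 - 6y - 16 = (y - r1)(y - r2) = (y + 2)(y - 8)


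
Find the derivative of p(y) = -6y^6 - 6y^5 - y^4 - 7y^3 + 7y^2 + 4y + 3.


Apply the power rule term by term:
  d/dy(-6y^6) = -36y^5
  d/dy(-6y^5) = -30y^4
  d/dy(-y^4) = -4y^3
  d/dy(-7y^3) = -21y^2
  d/dy(7y^2) = 14y
  d/dy(4y) = 4
  d/dy(3) = 0
p'(y) = -36y^5 - 30y^4 - 4y^3 - 21y^2 + 14y + 4


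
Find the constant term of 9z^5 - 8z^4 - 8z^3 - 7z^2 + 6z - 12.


Read off the constant term: -12


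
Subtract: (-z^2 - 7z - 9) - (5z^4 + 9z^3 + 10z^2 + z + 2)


Distribute the minus sign:
  (-z^2 - 7z - 9)
- (5z^4 + 9z^3 + 10z^2 + z + 2)
Negate second polynomial: -5z^4 - 9z^3 - 10z^2 - z - 2
Add: -5z^4 - 9z^3 - 11z^2 - 8z - 11


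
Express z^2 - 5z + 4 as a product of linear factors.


Roots satisfy r1 + r2 = -b/a = 5 and r1*r2 = c/a = 4.
So r1 = 4, r2 = 1.
z^2 - 5z + 4 = (z - r1)(z - r2) = (z - 4)(z - 1)


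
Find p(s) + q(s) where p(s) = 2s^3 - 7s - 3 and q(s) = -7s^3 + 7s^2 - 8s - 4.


Align terms by degree and add:
  2s^3 - 7s - 3
  -7s^3 + 7s^2 - 8s - 4
= -5s^3 + 7s^2 - 15s - 7


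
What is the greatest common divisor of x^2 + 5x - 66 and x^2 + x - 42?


Factor each:
  x^2 + 5x - 66 = (x - 6)(x + 11)
  x^2 + x - 42 = (x - 6)(x + 7)
Common monic factor: x - 6


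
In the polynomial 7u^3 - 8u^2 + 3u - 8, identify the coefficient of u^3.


Read off the coefficient of u^3: 7


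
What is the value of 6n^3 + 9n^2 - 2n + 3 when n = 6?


Using direct substitution:
  6 * (6)^3 = 1296
  9 * (6)^2 = 324
  -2 * (6)^1 = -12
  constant: 3
Sum = 1296 + 324 - 12 + 3 = 1611


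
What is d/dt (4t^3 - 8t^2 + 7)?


Apply the power rule term by term:
  d/dt(4t^3) = 12t^2
  d/dt(-8t^2) = -16t
  d/dt(7) = 0
p'(t) = 12t^2 - 16t


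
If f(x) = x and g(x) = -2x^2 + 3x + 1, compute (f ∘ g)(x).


Substitute g(x) into f:
f(g(x)) = 1*(-2x^2 + 3x + 1)
Expand and combine: -2x^2 + 3x + 1


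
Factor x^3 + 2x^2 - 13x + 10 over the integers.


Try integer roots (divisors of 10). x=1: p(1)=0.
Divide out (x - 1): quotient is x^2 + 3x - 10.
Factor the quadratic: (x + 5)(x - 2)
Result: (x - 1)(x + 5)(x - 2)


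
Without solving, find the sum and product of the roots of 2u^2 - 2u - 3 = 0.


For au^2+bu+c=0: sum = -b/a, product = c/a.
a=2, b=-2, c=-3
Sum = -(-2)/2 = 1
Product = (-3)/2 = -3/2


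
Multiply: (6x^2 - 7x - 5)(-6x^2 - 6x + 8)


Distribute each term of the first polynomial:
  (6x^2)(-6x^2 - 6x + 8) = -36x^4 - 36x^3 + 48x^2
  (-7x)(-6x^2 - 6x + 8) = 42x^3 + 42x^2 - 56x
  (-5)(-6x^2 - 6x + 8) = 30x^2 + 30x - 40
Sum: -36x^4 + 6x^3 + 120x^2 - 26x - 40


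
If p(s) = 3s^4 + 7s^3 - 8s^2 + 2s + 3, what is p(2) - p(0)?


p(2) = 79
p(0) = 3
p(2) - p(0) = 79 - 3 = 76


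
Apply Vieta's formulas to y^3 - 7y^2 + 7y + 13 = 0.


Monic cubic y^3+by^2+cy+d=0: sum=-b, pairwise sum=c, product=-d.
b=-7, c=7, d=13
r1+r2+r3 = 7
r1r2+r1r3+r2r3 = 7
r1r2r3 = -13


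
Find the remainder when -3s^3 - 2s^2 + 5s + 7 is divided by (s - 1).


By the Remainder Theorem, the remainder equals p(1):
  -3*(1)^3 = -3
  -2*(1)^2 = -2
  5*(1)^1 = 5
  constant: 7
Sum: -3 - 2 + 5 + 7 = 7


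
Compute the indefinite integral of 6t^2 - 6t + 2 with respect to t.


Reverse power rule on each term:
  ∫ 6t^2 dt = 2t^3
  ∫ -6t dt = -3t^2
  ∫ 2 dt = 2t
F(t) = 2t^3 - 3t^2 + 2t + C


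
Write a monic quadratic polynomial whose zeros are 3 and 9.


p(y) = (y - 3)(y - 9)
Expand: y^2 - 12y + 27


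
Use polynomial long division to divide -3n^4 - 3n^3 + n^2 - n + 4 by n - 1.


(-3n^4 - 3n^3 + n^2 - n + 4) / (n - 1)
Step 1: -3n^3 * (n - 1) = -3n^4 + 3n^3; subtract.
Step 2: -6n^2 * (n - 1) = -6n^3 + 6n^2; subtract.
Step 3: -5n * (n - 1) = -5n^2 + 5n; subtract.
Step 4: -6 * (n - 1) = -6n + 6; subtract.
Quotient: -3n^3 - 6n^2 - 5n - 6, Remainder: -2


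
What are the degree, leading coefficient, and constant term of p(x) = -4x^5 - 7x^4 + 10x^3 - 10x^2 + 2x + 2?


Highest power of x is 5, with coefficient -4. Constant term is 2.
Degree = 5, leading coefficient = -4, constant term = 2


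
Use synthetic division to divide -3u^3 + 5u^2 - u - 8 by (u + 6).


Synthetic division with c = -6. Coefficients: -3, 5, -1, -8
Bring down -3.
  -3 * -6 = 18; 18 + 5 = 23
  23 * -6 = -138; -138 - 1 = -139
  -139 * -6 = 834; 834 - 8 = 826
Quotient: -3u^2 + 23u - 139, Remainder: 826


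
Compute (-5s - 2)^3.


Expand (-5s - 2)^3 by repeated multiplication:
  (-5s - 2)^2 = 25s^2 + 20s + 4
= -125s^3 - 150s^2 - 60s - 8


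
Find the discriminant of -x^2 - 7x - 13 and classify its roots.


D = b^2 - 4ac = (-7)^2 - 4(-1)(-13) = 49 - 52 = -3
Since D < 0: two complex conjugate roots (no real roots)


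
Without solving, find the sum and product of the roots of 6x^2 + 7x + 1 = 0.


For ax^2+bx+c=0: sum = -b/a, product = c/a.
a=6, b=7, c=1
Sum = -(7)/6 = -7/6
Product = (1)/6 = 1/6


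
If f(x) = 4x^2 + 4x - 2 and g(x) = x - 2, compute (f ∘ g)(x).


Substitute g(x) into f:
f(g(x)) = 4*(x - 2)^2 + 4*(x - 2) + (-2)
(x - 2)^2 = x^2 - 4x + 4
Expand and combine: 4x^2 - 12x + 6


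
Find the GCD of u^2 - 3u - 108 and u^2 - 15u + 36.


Factor each:
  u^2 - 3u - 108 = (u - 12)(u + 9)
  u^2 - 15u + 36 = (u - 12)(u - 3)
Common monic factor: u - 12


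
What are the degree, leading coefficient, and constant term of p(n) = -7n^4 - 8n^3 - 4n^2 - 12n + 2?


Highest power of n is 4, with coefficient -7. Constant term is 2.
Degree = 4, leading coefficient = -7, constant term = 2


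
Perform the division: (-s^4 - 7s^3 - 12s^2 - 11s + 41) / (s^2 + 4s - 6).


(-s^4 - 7s^3 - 12s^2 - 11s + 41) / (s^2 + 4s - 6)
Step 1: -s^2 * (s^2 + 4s - 6) = -s^4 - 4s^3 + 6s^2; subtract.
Step 2: -3s * (s^2 + 4s - 6) = -3s^3 - 12s^2 + 18s; subtract.
Step 3: -6 * (s^2 + 4s - 6) = -6s^2 - 24s + 36; subtract.
Quotient: -s^2 - 3s - 6, Remainder: -5s + 5


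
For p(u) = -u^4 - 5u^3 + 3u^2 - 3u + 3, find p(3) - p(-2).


p(3) = -195
p(-2) = 45
p(3) - p(-2) = -195 - 45 = -240


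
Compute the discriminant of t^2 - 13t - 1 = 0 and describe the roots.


D = b^2 - 4ac = (-13)^2 - 4(1)(-1) = 169 + 4 = 173
Since D > 0: two distinct irrational roots


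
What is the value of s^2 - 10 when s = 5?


Using direct substitution:
  1 * (5)^2 = 25
  0 * (5)^1 = 0
  constant: -10
Sum = 25 + 0 - 10 = 15


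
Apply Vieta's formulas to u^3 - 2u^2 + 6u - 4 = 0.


Monic cubic u^3+bu^2+cu+d=0: sum=-b, pairwise sum=c, product=-d.
b=-2, c=6, d=-4
r1+r2+r3 = 2
r1r2+r1r3+r2r3 = 6
r1r2r3 = 4


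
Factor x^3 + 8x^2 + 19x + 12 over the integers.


Try integer roots (divisors of 12). x=-1: p(-1)=0.
Divide out (x + 1): quotient is x^2 + 7x + 12.
Factor the quadratic: (x + 3)(x + 4)
Result: (x + 1)(x + 3)(x + 4)


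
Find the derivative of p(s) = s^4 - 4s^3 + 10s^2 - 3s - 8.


Apply the power rule term by term:
  d/ds(s^4) = 4s^3
  d/ds(-4s^3) = -12s^2
  d/ds(10s^2) = 20s
  d/ds(-3s) = -3
  d/ds(-8) = 0
p'(s) = 4s^3 - 12s^2 + 20s - 3


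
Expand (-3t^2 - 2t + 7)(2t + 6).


Distribute each term of the first polynomial:
  (-3t^2)(2t + 6) = -6t^3 - 18t^2
  (-2t)(2t + 6) = -4t^2 - 12t
  (7)(2t + 6) = 14t + 42
Sum: -6t^3 - 22t^2 + 2t + 42


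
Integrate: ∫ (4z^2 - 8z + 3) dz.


Reverse power rule on each term:
  ∫ 4z^2 dz = (4/3)z^3
  ∫ -8z dz = -4z^2
  ∫ 3 dz = 3z
F(z) = (4/3)z^3 - 4z^2 + 3z + C


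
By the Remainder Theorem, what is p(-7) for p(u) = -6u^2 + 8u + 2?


By the Remainder Theorem, the remainder equals p(-7):
  -6*(-7)^2 = -294
  8*(-7)^1 = -56
  constant: 2
Sum: -294 - 56 + 2 = -348


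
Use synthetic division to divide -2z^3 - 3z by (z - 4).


Synthetic division with c = 4. Coefficients: -2, 0, -3, 0
Bring down -2.
  -2 * 4 = -8; -8 + 0 = -8
  -8 * 4 = -32; -32 - 3 = -35
  -35 * 4 = -140; -140 + 0 = -140
Quotient: -2z^2 - 8z - 35, Remainder: -140


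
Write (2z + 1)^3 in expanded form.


Expand (2z + 1)^3 by repeated multiplication:
  (2z + 1)^2 = 4z^2 + 4z + 1
= 8z^3 + 12z^2 + 6z + 1


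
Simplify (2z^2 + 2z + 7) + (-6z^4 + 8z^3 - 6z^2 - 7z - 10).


Align terms by degree and add:
  2z^2 + 2z + 7
  -6z^4 + 8z^3 - 6z^2 - 7z - 10
= -6z^4 + 8z^3 - 4z^2 - 5z - 3


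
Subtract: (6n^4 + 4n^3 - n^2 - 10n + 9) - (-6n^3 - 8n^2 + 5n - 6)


Distribute the minus sign:
  (6n^4 + 4n^3 - n^2 - 10n + 9)
- (-6n^3 - 8n^2 + 5n - 6)
Negate second polynomial: 6n^3 + 8n^2 - 5n + 6
Add: 6n^4 + 10n^3 + 7n^2 - 15n + 15


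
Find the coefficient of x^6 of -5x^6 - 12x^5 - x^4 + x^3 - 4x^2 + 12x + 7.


Read off the coefficient of x^6: -5


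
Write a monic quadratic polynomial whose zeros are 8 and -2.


p(s) = (s - 8)(s + 2)
Expand: s^2 - 6s - 16


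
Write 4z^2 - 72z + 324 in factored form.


Roots satisfy r1 + r2 = -b/a = 18 and r1*r2 = c/a = 81.
So r1 = 9, r2 = 9.
4z^2 - 72z + 324 = 4(z - r1)(z - r2) = 4(z - 9)(z - 9)


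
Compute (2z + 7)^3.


Expand (2z + 7)^3 by repeated multiplication:
  (2z + 7)^2 = 4z^2 + 28z + 49
= 8z^3 + 84z^2 + 294z + 343


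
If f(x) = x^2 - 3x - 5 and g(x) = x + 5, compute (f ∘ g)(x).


Substitute g(x) into f:
f(g(x)) = 1*(x + 5)^2 + (-3)*(x + 5) + (-5)
(x + 5)^2 = x^2 + 10x + 25
Expand and combine: x^2 + 7x + 5


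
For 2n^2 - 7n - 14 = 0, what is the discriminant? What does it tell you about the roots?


D = b^2 - 4ac = (-7)^2 - 4(2)(-14) = 49 + 112 = 161
Since D > 0: two distinct irrational roots


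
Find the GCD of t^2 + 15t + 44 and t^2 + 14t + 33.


Factor each:
  t^2 + 15t + 44 = (t + 11)(t + 4)
  t^2 + 14t + 33 = (t + 11)(t + 3)
Common monic factor: t + 11


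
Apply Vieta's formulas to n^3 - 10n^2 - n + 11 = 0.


Monic cubic n^3+bn^2+cn+d=0: sum=-b, pairwise sum=c, product=-d.
b=-10, c=-1, d=11
r1+r2+r3 = 10
r1r2+r1r3+r2r3 = -1
r1r2r3 = -11


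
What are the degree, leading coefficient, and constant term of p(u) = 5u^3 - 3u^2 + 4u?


Highest power of u is 3, with coefficient 5. Constant term is 0.
Degree = 3, leading coefficient = 5, constant term = 0


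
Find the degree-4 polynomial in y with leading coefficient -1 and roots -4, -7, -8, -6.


p(y) = -(y + 4)(y + 7)(y + 8)(y + 6)
Expand: -y^4 - 25y^3 - 230y^2 - 920y - 1344


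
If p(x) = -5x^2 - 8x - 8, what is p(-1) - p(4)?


p(-1) = -5
p(4) = -120
p(-1) - p(4) = -5 + 120 = 115


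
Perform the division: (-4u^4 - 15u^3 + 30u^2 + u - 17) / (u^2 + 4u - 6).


(-4u^4 - 15u^3 + 30u^2 + u - 17) / (u^2 + 4u - 6)
Step 1: -4u^2 * (u^2 + 4u - 6) = -4u^4 - 16u^3 + 24u^2; subtract.
Step 2: u * (u^2 + 4u - 6) = u^3 + 4u^2 - 6u; subtract.
Step 3: 2 * (u^2 + 4u - 6) = 2u^2 + 8u - 12; subtract.
Quotient: -4u^2 + u + 2, Remainder: -u - 5


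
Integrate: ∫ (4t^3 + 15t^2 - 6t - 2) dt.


Reverse power rule on each term:
  ∫ 4t^3 dt = t^4
  ∫ 15t^2 dt = 5t^3
  ∫ -6t dt = -3t^2
  ∫ -2 dt = -2t
F(t) = t^4 + 5t^3 - 3t^2 - 2t + C


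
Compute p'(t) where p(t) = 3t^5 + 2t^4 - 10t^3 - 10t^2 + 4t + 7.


Apply the power rule term by term:
  d/dt(3t^5) = 15t^4
  d/dt(2t^4) = 8t^3
  d/dt(-10t^3) = -30t^2
  d/dt(-10t^2) = -20t
  d/dt(4t) = 4
  d/dt(7) = 0
p'(t) = 15t^4 + 8t^3 - 30t^2 - 20t + 4


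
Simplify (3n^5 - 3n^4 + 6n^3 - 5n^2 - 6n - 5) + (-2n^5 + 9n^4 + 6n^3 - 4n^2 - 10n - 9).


Align terms by degree and add:
  3n^5 - 3n^4 + 6n^3 - 5n^2 - 6n - 5
  -2n^5 + 9n^4 + 6n^3 - 4n^2 - 10n - 9
= n^5 + 6n^4 + 12n^3 - 9n^2 - 16n - 14
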